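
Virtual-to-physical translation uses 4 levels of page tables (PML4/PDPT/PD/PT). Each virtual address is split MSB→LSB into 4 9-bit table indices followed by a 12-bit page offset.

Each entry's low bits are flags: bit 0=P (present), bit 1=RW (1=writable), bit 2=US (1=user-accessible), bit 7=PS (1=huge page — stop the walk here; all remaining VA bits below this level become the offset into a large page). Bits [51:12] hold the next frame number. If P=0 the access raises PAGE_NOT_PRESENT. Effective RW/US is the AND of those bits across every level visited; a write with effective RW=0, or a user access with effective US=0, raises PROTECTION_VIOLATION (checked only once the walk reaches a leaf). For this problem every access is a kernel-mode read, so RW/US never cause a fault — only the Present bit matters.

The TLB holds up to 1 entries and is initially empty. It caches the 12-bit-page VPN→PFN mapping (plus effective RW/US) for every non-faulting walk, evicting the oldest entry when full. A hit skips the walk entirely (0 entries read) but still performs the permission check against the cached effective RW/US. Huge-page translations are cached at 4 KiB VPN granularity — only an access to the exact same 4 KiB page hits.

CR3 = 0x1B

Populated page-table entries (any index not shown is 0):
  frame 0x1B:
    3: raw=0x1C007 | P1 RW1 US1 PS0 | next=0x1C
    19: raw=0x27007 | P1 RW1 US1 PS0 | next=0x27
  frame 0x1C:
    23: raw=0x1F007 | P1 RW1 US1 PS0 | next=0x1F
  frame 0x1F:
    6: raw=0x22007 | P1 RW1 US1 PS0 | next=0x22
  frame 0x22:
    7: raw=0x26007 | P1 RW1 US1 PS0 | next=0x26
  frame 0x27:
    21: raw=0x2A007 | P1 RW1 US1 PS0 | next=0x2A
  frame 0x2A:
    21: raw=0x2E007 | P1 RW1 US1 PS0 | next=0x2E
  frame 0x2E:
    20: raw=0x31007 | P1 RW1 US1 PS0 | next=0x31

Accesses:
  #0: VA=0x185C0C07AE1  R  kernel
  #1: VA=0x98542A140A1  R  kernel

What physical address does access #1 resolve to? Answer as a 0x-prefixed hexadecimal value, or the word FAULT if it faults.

Walk each access:
#0 VA=0x185C0C07AE1 (r,kernel):
  L0 @0x1B[3] → 0x1C007  P=1,RW=1,US=1,PS=0
  L1 @0x1C[23] → 0x1F007  P=1,RW=1,US=1,PS=0
  L2 @0x1F[6] → 0x22007  P=1,RW=1,US=1,PS=0
  L3 @0x22[7] → 0x26007  P=1,RW=1,US=1,PS=0
  ✓ 0x26AE1  — 4 lookups
#1 VA=0x98542A140A1 (r,kernel):
  L0 @0x1B[19] → 0x27007  P=1,RW=1,US=1,PS=0
  L1 @0x27[21] → 0x2A007  P=1,RW=1,US=1,PS=0
  L2 @0x2A[21] → 0x2E007  P=1,RW=1,US=1,PS=0
  L3 @0x2E[20] → 0x31007  P=1,RW=1,US=1,PS=0
  ✓ 0x310A1  — 4 lookups

Access #1 PA: 0x310A1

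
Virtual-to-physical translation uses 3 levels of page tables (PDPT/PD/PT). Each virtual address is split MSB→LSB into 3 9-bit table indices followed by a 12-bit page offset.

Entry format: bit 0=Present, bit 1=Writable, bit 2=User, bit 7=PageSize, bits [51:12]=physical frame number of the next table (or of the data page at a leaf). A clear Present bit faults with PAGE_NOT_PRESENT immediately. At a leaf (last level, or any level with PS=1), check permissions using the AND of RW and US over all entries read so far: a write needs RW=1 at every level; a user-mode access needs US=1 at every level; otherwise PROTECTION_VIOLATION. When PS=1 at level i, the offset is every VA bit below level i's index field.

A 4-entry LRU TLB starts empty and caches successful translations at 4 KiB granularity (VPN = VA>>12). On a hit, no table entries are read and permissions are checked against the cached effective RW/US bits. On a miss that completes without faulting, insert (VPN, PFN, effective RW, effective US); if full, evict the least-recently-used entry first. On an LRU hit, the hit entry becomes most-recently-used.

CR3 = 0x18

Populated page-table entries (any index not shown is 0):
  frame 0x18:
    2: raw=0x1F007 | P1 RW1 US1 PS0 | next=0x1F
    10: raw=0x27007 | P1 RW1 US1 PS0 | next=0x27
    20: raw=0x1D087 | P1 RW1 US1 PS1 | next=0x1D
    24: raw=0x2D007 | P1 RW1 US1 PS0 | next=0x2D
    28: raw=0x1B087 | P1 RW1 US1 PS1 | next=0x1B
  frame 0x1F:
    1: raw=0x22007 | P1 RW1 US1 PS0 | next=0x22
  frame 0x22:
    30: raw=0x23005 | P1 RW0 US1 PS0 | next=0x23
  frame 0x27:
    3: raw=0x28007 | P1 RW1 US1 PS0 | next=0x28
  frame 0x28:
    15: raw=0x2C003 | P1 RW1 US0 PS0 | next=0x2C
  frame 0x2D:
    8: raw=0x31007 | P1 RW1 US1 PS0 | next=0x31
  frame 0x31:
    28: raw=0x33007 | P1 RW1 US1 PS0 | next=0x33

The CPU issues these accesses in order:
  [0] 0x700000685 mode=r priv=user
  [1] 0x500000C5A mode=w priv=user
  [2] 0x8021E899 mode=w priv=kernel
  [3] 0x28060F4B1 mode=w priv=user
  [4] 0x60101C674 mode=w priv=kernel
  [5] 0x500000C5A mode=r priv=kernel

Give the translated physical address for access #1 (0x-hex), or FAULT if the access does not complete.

Trace:
#0 VA=0x700000685 (r,user):
  lvl0: tbl 0x18, slot 28 ⇒ 0x1B087 (P1/RW1/US1/PS1)
  ⇒ phys 0x1B685 (huge @L0)  [1 reads]
#1 VA=0x500000C5A (w,user):
  lvl0: tbl 0x18, slot 20 ⇒ 0x1D087 (P1/RW1/US1/PS1)
  ⇒ phys 0x1DC5A (huge @L0)  [1 reads]
#2 VA=0x8021E899 (w,kernel):
  lvl0: tbl 0x18, slot 2 ⇒ 0x1F007 (P1/RW1/US1/PS0)
  lvl1: tbl 0x1F, slot 1 ⇒ 0x22007 (P1/RW1/US1/PS0)
  lvl2: tbl 0x22, slot 30 ⇒ 0x23005 (P1/RW0/US1/PS0)
  ⇒ fault: PROTECTION_VIOLATION  — 3 lookups
#3 VA=0x28060F4B1 (w,user):
  lvl0: tbl 0x18, slot 10 ⇒ 0x27007 (P1/RW1/US1/PS0)
  lvl1: tbl 0x27, slot 3 ⇒ 0x28007 (P1/RW1/US1/PS0)
  lvl2: tbl 0x28, slot 15 ⇒ 0x2C003 (P1/RW1/US0/PS0)
  ⇒ fault: PROTECTION_VIOLATION  — 3 lookups
#4 VA=0x60101C674 (w,kernel):
  lvl0: tbl 0x18, slot 24 ⇒ 0x2D007 (P1/RW1/US1/PS0)
  lvl1: tbl 0x2D, slot 8 ⇒ 0x31007 (P1/RW1/US1/PS0)
  lvl2: tbl 0x31, slot 28 ⇒ 0x33007 (P1/RW1/US1/PS0)
  ⇒ phys 0x33674  [3 reads]
#5 VA=0x500000C5A (r,kernel):
  TLB hit vpn=0x500000 → PA=0x1DC5A

Access #1 PA: 0x1DC5A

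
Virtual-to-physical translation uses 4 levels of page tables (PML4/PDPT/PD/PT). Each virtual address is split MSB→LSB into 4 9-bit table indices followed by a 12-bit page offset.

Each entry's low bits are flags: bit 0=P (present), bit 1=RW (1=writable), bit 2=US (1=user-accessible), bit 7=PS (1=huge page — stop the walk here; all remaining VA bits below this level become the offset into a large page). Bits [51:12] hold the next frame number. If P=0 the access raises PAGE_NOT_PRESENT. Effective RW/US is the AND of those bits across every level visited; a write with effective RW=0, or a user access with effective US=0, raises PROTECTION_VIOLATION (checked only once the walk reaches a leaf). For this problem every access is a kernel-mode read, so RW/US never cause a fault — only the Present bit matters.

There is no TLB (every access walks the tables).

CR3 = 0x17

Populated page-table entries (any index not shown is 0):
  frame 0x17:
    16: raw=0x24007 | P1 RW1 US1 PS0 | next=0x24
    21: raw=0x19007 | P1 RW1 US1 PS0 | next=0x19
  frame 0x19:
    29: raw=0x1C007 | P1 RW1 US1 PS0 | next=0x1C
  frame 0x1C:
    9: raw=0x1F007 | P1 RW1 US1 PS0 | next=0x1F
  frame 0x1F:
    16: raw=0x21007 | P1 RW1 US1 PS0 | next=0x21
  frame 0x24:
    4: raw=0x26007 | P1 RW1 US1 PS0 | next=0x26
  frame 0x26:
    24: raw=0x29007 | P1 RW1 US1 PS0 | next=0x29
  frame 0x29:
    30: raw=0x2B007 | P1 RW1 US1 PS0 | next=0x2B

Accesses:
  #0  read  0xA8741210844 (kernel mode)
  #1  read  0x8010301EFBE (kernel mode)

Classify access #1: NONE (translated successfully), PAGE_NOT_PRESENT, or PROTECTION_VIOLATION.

Per-access translation:
#0 VA=0xA8741210844 (r,kernel):
  L0: frame=0x17 idx=21 entry=0x19007 [P=1 RW=1 US=1 PS=0]
  L1: frame=0x19 idx=29 entry=0x1C007 [P=1 RW=1 US=1 PS=0]
  L2: frame=0x1C idx=9 entry=0x1F007 [P=1 RW=1 US=1 PS=0]
  L3: frame=0x1F idx=16 entry=0x21007 [P=1 RW=1 US=1 PS=0]
  → PA=0x21844  (4 entries read)
#1 VA=0x8010301EFBE (r,kernel):
  L0: frame=0x17 idx=16 entry=0x24007 [P=1 RW=1 US=1 PS=0]
  L1: frame=0x24 idx=4 entry=0x26007 [P=1 RW=1 US=1 PS=0]
  L2: frame=0x26 idx=24 entry=0x29007 [P=1 RW=1 US=1 PS=0]
  L3: frame=0x29 idx=30 entry=0x2B007 [P=1 RW=1 US=1 PS=0]
  → PA=0x2BFBE  (4 entries read)

Access #1 fault: NONE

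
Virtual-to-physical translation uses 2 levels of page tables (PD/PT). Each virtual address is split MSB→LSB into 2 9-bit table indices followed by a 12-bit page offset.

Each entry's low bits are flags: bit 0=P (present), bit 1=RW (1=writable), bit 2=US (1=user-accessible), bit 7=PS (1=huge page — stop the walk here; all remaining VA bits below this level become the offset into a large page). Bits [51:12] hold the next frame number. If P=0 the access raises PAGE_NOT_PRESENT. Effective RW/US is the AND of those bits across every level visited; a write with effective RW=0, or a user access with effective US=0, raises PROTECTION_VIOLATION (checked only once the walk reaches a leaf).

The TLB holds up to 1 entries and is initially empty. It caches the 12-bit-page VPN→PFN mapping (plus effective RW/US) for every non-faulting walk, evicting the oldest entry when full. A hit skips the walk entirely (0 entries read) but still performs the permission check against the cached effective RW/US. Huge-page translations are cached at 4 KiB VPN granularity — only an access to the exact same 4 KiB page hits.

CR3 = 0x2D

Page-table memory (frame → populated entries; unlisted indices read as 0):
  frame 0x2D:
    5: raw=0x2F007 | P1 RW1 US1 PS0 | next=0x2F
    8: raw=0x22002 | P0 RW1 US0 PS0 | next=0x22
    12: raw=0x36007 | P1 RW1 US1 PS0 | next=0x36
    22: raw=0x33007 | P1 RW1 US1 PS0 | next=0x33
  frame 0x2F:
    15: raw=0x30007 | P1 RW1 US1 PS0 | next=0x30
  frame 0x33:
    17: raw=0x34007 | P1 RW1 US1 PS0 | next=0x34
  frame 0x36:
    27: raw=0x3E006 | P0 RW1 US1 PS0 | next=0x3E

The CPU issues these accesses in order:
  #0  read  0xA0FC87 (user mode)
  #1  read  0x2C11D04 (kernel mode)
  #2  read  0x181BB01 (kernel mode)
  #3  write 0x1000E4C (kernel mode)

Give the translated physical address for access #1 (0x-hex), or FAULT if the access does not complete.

Trace:
#0 VA=0xA0FC87 (r,user):
  [0] read 0x2D idx=5: raw=0x2F007 flags P=1 W=1 U=1 S=0
  [1] read 0x2F idx=15: raw=0x30007 flags P=1 W=1 U=1 S=0
  ⇒ phys 0x30C87  [2 reads]
#1 VA=0x2C11D04 (r,kernel):
  [0] read 0x2D idx=22: raw=0x33007 flags P=1 W=1 U=1 S=0
  [1] read 0x33 idx=17: raw=0x34007 flags P=1 W=1 U=1 S=0
  ⇒ phys 0x34D04  [2 reads]
#2 VA=0x181BB01 (r,kernel):
  [0] read 0x2D idx=12: raw=0x36007 flags P=1 W=1 U=1 S=0
  [1] read 0x36 idx=27: raw=0x3E006 flags P=0 W=1 U=1 S=0
  → PAGE_NOT_PRESENT  (2 entries read)
#3 VA=0x1000E4C (w,kernel):
  [0] read 0x2D idx=8: raw=0x22002 flags P=0 W=1 U=0 S=0
  → PAGE_NOT_PRESENT  (1 entries read)

Access #1 PA: 0x34D04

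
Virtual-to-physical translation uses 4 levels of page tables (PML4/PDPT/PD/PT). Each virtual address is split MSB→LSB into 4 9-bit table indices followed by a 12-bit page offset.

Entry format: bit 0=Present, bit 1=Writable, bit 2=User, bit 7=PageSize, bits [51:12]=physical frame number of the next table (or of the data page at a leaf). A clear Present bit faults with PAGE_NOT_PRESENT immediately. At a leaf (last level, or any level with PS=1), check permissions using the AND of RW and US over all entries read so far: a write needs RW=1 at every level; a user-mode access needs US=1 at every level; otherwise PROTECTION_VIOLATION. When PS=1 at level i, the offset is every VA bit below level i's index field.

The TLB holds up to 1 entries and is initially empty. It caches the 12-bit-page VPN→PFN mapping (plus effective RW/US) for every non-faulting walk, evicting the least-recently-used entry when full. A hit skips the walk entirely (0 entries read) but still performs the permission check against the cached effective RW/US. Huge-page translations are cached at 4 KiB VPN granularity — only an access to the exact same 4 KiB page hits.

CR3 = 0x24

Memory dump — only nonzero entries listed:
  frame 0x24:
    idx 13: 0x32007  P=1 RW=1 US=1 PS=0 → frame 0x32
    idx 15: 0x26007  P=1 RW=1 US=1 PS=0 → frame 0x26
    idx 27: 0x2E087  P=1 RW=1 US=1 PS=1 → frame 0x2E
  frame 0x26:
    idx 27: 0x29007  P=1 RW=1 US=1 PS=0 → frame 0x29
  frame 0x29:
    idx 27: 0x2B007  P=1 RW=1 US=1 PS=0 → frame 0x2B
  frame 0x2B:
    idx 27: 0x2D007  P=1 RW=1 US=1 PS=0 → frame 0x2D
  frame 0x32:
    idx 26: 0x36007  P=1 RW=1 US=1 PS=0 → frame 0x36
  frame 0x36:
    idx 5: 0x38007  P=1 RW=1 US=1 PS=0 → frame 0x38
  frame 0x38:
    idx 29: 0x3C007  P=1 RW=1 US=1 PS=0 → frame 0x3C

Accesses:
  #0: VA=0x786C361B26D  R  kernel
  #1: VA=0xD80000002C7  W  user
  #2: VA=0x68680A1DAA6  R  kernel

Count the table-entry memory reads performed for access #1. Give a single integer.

Per-access translation:
#0 VA=0x786C361B26D (r,kernel):
  L0 @0x24[15] → 0x26007  P=1,RW=1,US=1,PS=0
  L1 @0x26[27] → 0x29007  P=1,RW=1,US=1,PS=0
  L2 @0x29[27] → 0x2B007  P=1,RW=1,US=1,PS=0
  L3 @0x2B[27] → 0x2D007  P=1,RW=1,US=1,PS=0
  → PA=0x2D26D  (4 entries read)
#1 VA=0xD80000002C7 (w,user):
  L0 @0x24[27] → 0x2E087  P=1,RW=1,US=1,PS=1
  → PA=0x2E2C7 (huge @L0)  (1 entries read)
#2 VA=0x68680A1DAA6 (r,kernel):
  L0 @0x24[13] → 0x32007  P=1,RW=1,US=1,PS=0
  L1 @0x32[26] → 0x36007  P=1,RW=1,US=1,PS=0
  L2 @0x36[5] → 0x38007  P=1,RW=1,US=1,PS=0
  L3 @0x38[29] → 0x3C007  P=1,RW=1,US=1,PS=0
  → PA=0x3CAA6  (4 entries read)

Entries read for #1: 1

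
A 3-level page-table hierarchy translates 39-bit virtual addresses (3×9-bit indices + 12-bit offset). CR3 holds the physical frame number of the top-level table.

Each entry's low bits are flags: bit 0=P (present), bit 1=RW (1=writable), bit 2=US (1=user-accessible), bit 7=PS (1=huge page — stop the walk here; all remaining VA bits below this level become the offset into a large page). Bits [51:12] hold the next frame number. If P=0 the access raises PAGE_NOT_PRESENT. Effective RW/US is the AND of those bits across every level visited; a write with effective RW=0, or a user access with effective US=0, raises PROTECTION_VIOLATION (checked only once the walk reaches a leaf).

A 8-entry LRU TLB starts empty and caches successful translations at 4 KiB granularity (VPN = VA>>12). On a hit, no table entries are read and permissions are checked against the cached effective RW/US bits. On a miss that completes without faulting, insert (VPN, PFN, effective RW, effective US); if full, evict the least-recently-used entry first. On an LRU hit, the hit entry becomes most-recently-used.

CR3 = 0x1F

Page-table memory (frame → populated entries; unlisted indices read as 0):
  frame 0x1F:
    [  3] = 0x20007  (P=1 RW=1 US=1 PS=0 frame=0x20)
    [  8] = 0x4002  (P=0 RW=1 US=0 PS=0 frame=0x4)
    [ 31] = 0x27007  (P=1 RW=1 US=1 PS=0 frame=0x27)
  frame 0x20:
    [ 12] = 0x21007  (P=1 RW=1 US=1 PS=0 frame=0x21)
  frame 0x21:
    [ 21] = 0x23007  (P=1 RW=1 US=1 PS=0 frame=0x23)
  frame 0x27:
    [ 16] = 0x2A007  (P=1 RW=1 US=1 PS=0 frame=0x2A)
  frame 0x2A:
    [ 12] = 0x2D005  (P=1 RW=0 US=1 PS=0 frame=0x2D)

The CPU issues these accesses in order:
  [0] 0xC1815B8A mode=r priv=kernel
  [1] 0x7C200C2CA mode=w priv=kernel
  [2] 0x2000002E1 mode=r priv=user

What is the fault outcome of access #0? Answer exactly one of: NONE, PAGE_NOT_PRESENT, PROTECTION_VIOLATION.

Per-access translation:
#0 VA=0xC1815B8A (r,kernel):
  lvl0: tbl 0x1F, slot 3 ⇒ 0x20007 (P1/RW1/US1/PS0)
  lvl1: tbl 0x20, slot 12 ⇒ 0x21007 (P1/RW1/US1/PS0)
  lvl2: tbl 0x21, slot 21 ⇒ 0x23007 (P1/RW1/US1/PS0)
  → PA=0x23B8A  (3 entries read)
#1 VA=0x7C200C2CA (w,kernel):
  lvl0: tbl 0x1F, slot 31 ⇒ 0x27007 (P1/RW1/US1/PS0)
  lvl1: tbl 0x27, slot 16 ⇒ 0x2A007 (P1/RW1/US1/PS0)
  lvl2: tbl 0x2A, slot 12 ⇒ 0x2D005 (P1/RW0/US1/PS0)
  ✗ PROTECTION_VIOLATION  [3 reads]
#2 VA=0x2000002E1 (r,user):
  lvl0: tbl 0x1F, slot 8 ⇒ 0x4002 (P0/RW1/US0/PS0)
  ✗ PAGE_NOT_PRESENT  [1 reads]

Access #0 fault: NONE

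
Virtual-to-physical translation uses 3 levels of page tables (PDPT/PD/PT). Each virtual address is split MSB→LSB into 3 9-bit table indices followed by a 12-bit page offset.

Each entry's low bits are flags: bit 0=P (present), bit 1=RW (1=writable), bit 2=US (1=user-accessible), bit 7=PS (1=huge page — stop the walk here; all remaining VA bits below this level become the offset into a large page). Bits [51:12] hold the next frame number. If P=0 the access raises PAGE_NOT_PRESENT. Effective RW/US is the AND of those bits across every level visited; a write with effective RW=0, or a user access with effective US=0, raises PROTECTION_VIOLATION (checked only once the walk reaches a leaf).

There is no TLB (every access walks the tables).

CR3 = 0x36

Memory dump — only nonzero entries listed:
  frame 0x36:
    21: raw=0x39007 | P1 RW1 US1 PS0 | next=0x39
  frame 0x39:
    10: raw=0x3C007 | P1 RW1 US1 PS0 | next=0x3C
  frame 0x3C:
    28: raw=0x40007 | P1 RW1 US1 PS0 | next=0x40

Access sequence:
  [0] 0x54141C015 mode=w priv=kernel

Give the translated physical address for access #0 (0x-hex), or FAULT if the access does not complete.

Walk each access:
#0 VA=0x54141C015 (w,kernel):
  L0: frame=0x36 idx=21 entry=0x39007 [P=1 RW=1 US=1 PS=0]
  L1: frame=0x39 idx=10 entry=0x3C007 [P=1 RW=1 US=1 PS=0]
  L2: frame=0x3C idx=28 entry=0x40007 [P=1 RW=1 US=1 PS=0]
  → PA=0x40015  (3 entries read)

Access #0 PA: 0x40015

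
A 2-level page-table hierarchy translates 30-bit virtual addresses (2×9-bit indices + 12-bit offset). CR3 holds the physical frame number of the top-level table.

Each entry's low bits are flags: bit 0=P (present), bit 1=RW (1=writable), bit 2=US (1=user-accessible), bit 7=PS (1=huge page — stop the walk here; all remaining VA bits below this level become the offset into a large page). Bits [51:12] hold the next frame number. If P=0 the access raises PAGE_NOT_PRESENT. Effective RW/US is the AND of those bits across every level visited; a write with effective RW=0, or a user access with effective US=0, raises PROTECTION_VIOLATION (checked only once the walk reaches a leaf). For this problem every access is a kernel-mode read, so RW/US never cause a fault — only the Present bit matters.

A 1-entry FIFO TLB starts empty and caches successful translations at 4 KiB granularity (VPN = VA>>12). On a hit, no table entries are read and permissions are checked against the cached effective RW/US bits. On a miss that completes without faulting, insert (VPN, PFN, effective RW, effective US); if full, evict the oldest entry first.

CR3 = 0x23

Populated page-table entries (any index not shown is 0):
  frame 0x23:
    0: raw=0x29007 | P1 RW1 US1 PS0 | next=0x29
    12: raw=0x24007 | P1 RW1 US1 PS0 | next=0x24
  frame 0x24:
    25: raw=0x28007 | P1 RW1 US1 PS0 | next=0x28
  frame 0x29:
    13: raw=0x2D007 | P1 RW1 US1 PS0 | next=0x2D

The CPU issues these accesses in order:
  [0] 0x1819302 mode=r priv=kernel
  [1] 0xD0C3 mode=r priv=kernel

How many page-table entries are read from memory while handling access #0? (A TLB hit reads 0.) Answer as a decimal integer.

Walk each access:
#0 VA=0x1819302 (r,kernel):
  L0 @0x23[12] → 0x24007  P=1,RW=1,US=1,PS=0
  L1 @0x24[25] → 0x28007  P=1,RW=1,US=1,PS=0
  → PA=0x28302  (2 entries read)
#1 VA=0xD0C3 (r,kernel):
  L0 @0x23[0] → 0x29007  P=1,RW=1,US=1,PS=0
  L1 @0x29[13] → 0x2D007  P=1,RW=1,US=1,PS=0
  → PA=0x2D0C3  (2 entries read)

Entries read for #0: 2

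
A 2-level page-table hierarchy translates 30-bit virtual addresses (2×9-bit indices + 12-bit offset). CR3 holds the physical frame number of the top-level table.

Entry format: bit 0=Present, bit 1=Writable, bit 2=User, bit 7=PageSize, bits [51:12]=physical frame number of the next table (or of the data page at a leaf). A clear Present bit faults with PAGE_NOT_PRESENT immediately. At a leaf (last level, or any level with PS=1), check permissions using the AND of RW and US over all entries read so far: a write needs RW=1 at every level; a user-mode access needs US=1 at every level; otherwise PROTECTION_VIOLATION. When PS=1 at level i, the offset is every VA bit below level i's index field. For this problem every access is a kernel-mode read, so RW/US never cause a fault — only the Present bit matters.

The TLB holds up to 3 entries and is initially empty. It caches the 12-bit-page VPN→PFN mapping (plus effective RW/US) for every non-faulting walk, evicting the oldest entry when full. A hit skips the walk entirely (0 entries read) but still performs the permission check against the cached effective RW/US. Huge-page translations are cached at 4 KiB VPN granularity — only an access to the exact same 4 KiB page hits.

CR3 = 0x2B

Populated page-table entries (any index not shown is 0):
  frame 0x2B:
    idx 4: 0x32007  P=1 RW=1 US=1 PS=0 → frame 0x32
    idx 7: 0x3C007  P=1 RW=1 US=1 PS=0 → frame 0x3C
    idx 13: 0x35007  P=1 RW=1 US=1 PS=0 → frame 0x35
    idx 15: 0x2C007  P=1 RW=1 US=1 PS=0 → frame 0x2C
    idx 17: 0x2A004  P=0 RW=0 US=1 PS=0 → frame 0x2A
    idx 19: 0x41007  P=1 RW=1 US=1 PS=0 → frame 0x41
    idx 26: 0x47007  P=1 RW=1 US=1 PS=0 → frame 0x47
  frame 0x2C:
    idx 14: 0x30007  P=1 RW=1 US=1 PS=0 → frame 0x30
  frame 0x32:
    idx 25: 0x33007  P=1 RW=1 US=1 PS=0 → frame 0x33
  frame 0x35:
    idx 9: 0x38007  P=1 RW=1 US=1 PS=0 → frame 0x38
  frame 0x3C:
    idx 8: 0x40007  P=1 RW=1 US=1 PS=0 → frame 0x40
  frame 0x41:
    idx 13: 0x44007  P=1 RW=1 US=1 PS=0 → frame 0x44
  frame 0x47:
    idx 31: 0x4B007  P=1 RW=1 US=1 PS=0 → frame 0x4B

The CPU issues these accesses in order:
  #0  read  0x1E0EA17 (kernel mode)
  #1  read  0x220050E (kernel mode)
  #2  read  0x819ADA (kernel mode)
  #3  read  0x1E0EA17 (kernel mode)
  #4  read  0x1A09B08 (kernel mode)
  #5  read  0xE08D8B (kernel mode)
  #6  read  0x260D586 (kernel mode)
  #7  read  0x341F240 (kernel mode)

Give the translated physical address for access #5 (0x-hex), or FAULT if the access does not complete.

Per-access translation:
#0 VA=0x1E0EA17 (r,kernel):
  lvl0: tbl 0x2B, slot 15 ⇒ 0x2C007 (P1/RW1/US1/PS0)
  lvl1: tbl 0x2C, slot 14 ⇒ 0x30007 (P1/RW1/US1/PS0)
  ✓ 0x30A17  — 2 lookups
#1 VA=0x220050E (r,kernel):
  lvl0: tbl 0x2B, slot 17 ⇒ 0x2A004 (P0/RW0/US1/PS0)
  ⇒ fault: PAGE_NOT_PRESENT  — 1 lookups
#2 VA=0x819ADA (r,kernel):
  lvl0: tbl 0x2B, slot 4 ⇒ 0x32007 (P1/RW1/US1/PS0)
  lvl1: tbl 0x32, slot 25 ⇒ 0x33007 (P1/RW1/US1/PS0)
  ✓ 0x33ADA  — 2 lookups
#3 VA=0x1E0EA17 (r,kernel):
  TLB hit vpn=0x1E0E → PA=0x30A17
#4 VA=0x1A09B08 (r,kernel):
  lvl0: tbl 0x2B, slot 13 ⇒ 0x35007 (P1/RW1/US1/PS0)
  lvl1: tbl 0x35, slot 9 ⇒ 0x38007 (P1/RW1/US1/PS0)
  ✓ 0x38B08  — 2 lookups
#5 VA=0xE08D8B (r,kernel):
  lvl0: tbl 0x2B, slot 7 ⇒ 0x3C007 (P1/RW1/US1/PS0)
  lvl1: tbl 0x3C, slot 8 ⇒ 0x40007 (P1/RW1/US1/PS0)
  ✓ 0x40D8B  — 2 lookups
#6 VA=0x260D586 (r,kernel):
  lvl0: tbl 0x2B, slot 19 ⇒ 0x41007 (P1/RW1/US1/PS0)
  lvl1: tbl 0x41, slot 13 ⇒ 0x44007 (P1/RW1/US1/PS0)
  ✓ 0x44586  — 2 lookups
#7 VA=0x341F240 (r,kernel):
  lvl0: tbl 0x2B, slot 26 ⇒ 0x47007 (P1/RW1/US1/PS0)
  lvl1: tbl 0x47, slot 31 ⇒ 0x4B007 (P1/RW1/US1/PS0)
  ✓ 0x4B240  — 2 lookups

Access #5 PA: 0x40D8B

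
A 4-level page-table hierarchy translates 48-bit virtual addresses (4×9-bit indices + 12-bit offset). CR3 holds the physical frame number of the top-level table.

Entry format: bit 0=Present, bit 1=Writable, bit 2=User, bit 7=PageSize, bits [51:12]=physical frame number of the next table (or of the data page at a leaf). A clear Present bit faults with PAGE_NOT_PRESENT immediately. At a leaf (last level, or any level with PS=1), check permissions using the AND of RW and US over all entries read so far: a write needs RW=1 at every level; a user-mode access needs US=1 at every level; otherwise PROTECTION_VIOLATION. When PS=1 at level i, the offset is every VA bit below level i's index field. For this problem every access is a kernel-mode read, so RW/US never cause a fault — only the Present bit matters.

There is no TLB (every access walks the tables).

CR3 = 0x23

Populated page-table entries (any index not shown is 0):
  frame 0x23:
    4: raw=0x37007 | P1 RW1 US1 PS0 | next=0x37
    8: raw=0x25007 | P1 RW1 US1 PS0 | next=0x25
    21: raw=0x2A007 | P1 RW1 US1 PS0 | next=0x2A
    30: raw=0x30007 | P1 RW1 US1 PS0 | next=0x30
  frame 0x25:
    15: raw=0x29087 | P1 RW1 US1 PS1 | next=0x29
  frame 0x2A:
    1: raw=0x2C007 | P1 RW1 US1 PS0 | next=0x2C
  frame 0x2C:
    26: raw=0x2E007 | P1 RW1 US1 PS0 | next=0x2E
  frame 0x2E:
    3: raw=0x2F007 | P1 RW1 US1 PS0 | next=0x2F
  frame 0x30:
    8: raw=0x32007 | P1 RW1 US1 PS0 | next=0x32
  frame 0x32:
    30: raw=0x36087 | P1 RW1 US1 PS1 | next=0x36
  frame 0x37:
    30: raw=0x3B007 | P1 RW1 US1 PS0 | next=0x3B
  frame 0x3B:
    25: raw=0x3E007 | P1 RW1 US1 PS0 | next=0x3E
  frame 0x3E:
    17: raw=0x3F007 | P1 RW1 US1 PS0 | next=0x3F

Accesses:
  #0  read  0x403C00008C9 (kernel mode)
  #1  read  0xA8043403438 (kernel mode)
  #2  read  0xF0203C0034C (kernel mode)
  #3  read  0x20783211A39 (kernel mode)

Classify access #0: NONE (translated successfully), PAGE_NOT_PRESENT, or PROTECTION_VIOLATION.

Walk each access:
#0 VA=0x403C00008C9 (r,kernel):
  L0: frame=0x23 idx=8 entry=0x25007 [P=1 RW=1 US=1 PS=0]
  L1: frame=0x25 idx=15 entry=0x29087 [P=1 RW=1 US=1 PS=1]
  ✓ 0x298C9 (huge @L1)  — 2 lookups
#1 VA=0xA8043403438 (r,kernel):
  L0: frame=0x23 idx=21 entry=0x2A007 [P=1 RW=1 US=1 PS=0]
  L1: frame=0x2A idx=1 entry=0x2C007 [P=1 RW=1 US=1 PS=0]
  L2: frame=0x2C idx=26 entry=0x2E007 [P=1 RW=1 US=1 PS=0]
  L3: frame=0x2E idx=3 entry=0x2F007 [P=1 RW=1 US=1 PS=0]
  ✓ 0x2F438  — 4 lookups
#2 VA=0xF0203C0034C (r,kernel):
  L0: frame=0x23 idx=30 entry=0x30007 [P=1 RW=1 US=1 PS=0]
  L1: frame=0x30 idx=8 entry=0x32007 [P=1 RW=1 US=1 PS=0]
  L2: frame=0x32 idx=30 entry=0x36087 [P=1 RW=1 US=1 PS=1]
  ✓ 0x3634C (huge @L2)  — 3 lookups
#3 VA=0x20783211A39 (r,kernel):
  L0: frame=0x23 idx=4 entry=0x37007 [P=1 RW=1 US=1 PS=0]
  L1: frame=0x37 idx=30 entry=0x3B007 [P=1 RW=1 US=1 PS=0]
  L2: frame=0x3B idx=25 entry=0x3E007 [P=1 RW=1 US=1 PS=0]
  L3: frame=0x3E idx=17 entry=0x3F007 [P=1 RW=1 US=1 PS=0]
  ✓ 0x3FA39  — 4 lookups

Access #0 fault: NONE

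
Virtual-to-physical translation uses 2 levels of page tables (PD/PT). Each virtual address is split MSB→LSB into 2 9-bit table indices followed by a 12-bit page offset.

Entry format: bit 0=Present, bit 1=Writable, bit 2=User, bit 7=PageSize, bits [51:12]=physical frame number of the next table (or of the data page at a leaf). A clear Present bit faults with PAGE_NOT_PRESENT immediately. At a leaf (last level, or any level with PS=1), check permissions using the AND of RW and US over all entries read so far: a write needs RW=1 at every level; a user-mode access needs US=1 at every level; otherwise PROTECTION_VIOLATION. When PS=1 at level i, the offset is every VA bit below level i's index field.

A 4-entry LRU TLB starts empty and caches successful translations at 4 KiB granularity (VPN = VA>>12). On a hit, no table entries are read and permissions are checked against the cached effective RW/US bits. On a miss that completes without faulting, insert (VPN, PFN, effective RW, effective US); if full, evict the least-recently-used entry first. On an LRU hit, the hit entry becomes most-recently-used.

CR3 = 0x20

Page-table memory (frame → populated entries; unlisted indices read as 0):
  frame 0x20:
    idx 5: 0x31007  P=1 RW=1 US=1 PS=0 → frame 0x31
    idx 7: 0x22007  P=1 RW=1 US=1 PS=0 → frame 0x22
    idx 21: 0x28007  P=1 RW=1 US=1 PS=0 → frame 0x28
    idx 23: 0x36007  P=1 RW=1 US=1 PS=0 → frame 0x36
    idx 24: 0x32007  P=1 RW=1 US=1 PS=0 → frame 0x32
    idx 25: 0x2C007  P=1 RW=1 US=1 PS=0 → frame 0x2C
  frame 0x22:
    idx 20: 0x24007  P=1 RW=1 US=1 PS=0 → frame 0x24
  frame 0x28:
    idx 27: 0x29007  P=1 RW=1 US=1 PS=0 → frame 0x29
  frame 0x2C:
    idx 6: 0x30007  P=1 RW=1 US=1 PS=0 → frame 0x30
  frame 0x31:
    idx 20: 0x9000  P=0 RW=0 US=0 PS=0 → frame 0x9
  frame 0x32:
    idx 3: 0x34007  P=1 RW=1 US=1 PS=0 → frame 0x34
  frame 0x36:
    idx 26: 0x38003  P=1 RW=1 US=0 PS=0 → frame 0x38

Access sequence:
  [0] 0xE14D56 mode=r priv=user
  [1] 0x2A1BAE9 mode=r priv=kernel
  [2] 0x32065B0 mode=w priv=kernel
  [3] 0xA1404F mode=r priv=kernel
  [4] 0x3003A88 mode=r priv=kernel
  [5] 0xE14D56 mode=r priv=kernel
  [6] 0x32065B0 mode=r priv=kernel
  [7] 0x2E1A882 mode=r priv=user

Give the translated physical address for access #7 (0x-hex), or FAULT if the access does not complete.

Walk each access:
#0 VA=0xE14D56 (r,user):
  [0] read 0x20 idx=7: raw=0x22007 flags P=1 W=1 U=1 S=0
  [1] read 0x22 idx=20: raw=0x24007 flags P=1 W=1 U=1 S=0
  ⇒ phys 0x24D56  [2 reads]
#1 VA=0x2A1BAE9 (r,kernel):
  [0] read 0x20 idx=21: raw=0x28007 flags P=1 W=1 U=1 S=0
  [1] read 0x28 idx=27: raw=0x29007 flags P=1 W=1 U=1 S=0
  ⇒ phys 0x29AE9  [2 reads]
#2 VA=0x32065B0 (w,kernel):
  [0] read 0x20 idx=25: raw=0x2C007 flags P=1 W=1 U=1 S=0
  [1] read 0x2C idx=6: raw=0x30007 flags P=1 W=1 U=1 S=0
  ⇒ phys 0x305B0  [2 reads]
#3 VA=0xA1404F (r,kernel):
  [0] read 0x20 idx=5: raw=0x31007 flags P=1 W=1 U=1 S=0
  [1] read 0x31 idx=20: raw=0x9000 flags P=0 W=0 U=0 S=0
  ✗ PAGE_NOT_PRESENT  [2 reads]
#4 VA=0x3003A88 (r,kernel):
  [0] read 0x20 idx=24: raw=0x32007 flags P=1 W=1 U=1 S=0
  [1] read 0x32 idx=3: raw=0x34007 flags P=1 W=1 U=1 S=0
  ⇒ phys 0x34A88  [2 reads]
#5 VA=0xE14D56 (r,kernel):
  TLB hit vpn=0xE14 → PA=0x24D56
#6 VA=0x32065B0 (r,kernel):
  TLB hit vpn=0x3206 → PA=0x305B0
#7 VA=0x2E1A882 (r,user):
  [0] read 0x20 idx=23: raw=0x36007 flags P=1 W=1 U=1 S=0
  [1] read 0x36 idx=26: raw=0x38003 flags P=1 W=1 U=0 S=0
  ✗ PROTECTION_VIOLATION  [2 reads]

Access #7 PA: FAULT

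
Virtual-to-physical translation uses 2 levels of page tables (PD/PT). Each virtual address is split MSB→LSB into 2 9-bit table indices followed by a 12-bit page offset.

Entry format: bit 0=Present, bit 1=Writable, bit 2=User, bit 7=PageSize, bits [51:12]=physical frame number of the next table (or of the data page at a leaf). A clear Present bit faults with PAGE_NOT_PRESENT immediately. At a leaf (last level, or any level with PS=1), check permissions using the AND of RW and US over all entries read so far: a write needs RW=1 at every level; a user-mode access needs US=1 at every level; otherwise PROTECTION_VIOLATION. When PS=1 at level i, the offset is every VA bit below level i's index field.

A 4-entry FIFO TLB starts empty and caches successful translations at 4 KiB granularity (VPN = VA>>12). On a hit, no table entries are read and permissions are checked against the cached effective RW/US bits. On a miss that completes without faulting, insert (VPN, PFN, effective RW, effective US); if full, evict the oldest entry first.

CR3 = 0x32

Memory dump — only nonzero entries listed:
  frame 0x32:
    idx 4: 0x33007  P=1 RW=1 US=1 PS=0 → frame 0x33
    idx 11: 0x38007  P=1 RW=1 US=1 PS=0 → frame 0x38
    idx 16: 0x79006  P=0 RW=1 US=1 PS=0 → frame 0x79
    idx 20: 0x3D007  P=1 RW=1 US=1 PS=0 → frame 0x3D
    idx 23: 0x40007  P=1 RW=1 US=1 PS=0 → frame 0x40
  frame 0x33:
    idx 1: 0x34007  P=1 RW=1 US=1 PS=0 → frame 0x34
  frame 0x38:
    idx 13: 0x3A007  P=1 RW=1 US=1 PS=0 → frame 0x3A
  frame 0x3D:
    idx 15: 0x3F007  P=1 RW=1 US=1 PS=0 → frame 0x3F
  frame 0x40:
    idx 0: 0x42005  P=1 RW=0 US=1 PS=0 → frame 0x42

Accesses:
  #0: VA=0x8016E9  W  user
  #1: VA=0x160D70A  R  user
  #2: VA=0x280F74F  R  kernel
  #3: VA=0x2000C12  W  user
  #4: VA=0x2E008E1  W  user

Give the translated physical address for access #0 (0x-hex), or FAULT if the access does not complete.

Per-access translation:
#0 VA=0x8016E9 (w,user):
  L0: frame=0x32 idx=4 entry=0x33007 [P=1 RW=1 US=1 PS=0]
  L1: frame=0x33 idx=1 entry=0x34007 [P=1 RW=1 US=1 PS=0]
  → PA=0x346E9  (2 entries read)
#1 VA=0x160D70A (r,user):
  L0: frame=0x32 idx=11 entry=0x38007 [P=1 RW=1 US=1 PS=0]
  L1: frame=0x38 idx=13 entry=0x3A007 [P=1 RW=1 US=1 PS=0]
  → PA=0x3A70A  (2 entries read)
#2 VA=0x280F74F (r,kernel):
  L0: frame=0x32 idx=20 entry=0x3D007 [P=1 RW=1 US=1 PS=0]
  L1: frame=0x3D idx=15 entry=0x3F007 [P=1 RW=1 US=1 PS=0]
  → PA=0x3F74F  (2 entries read)
#3 VA=0x2000C12 (w,user):
  L0: frame=0x32 idx=16 entry=0x79006 [P=0 RW=1 US=1 PS=0]
  ⇒ fault: PAGE_NOT_PRESENT  — 1 lookups
#4 VA=0x2E008E1 (w,user):
  L0: frame=0x32 idx=23 entry=0x40007 [P=1 RW=1 US=1 PS=0]
  L1: frame=0x40 idx=0 entry=0x42005 [P=1 RW=0 US=1 PS=0]
  ⇒ fault: PROTECTION_VIOLATION  — 2 lookups

Access #0 PA: 0x346E9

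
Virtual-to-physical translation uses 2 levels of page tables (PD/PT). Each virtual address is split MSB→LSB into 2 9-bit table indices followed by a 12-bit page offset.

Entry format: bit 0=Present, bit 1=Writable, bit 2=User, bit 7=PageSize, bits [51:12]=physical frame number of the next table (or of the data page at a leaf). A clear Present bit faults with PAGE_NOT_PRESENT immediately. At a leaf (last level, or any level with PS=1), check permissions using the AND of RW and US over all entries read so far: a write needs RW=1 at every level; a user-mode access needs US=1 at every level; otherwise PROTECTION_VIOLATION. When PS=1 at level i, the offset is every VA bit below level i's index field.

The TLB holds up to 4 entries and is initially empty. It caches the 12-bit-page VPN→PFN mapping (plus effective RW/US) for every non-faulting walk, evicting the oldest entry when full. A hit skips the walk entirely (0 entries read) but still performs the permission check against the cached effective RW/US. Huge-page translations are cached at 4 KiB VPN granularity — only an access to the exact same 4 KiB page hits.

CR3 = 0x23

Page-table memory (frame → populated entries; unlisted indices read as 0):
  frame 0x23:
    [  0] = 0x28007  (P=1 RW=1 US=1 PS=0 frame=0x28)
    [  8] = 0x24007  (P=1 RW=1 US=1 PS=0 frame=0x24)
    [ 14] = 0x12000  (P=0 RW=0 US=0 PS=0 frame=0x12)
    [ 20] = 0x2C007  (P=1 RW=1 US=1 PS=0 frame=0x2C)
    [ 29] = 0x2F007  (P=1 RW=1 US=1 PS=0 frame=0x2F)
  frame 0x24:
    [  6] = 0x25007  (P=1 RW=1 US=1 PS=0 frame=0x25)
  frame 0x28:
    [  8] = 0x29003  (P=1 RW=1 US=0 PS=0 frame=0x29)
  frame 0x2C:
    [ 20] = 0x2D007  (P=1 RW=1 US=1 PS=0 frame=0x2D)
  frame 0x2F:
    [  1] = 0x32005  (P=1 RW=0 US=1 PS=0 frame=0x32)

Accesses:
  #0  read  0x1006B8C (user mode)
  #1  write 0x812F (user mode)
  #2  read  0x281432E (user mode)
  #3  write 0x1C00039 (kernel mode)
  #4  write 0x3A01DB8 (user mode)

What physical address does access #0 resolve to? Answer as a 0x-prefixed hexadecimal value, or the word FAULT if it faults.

Per-access translation:
#0 VA=0x1006B8C (r,user):
  [0] read 0x23 idx=8: raw=0x24007 flags P=1 W=1 U=1 S=0
  [1] read 0x24 idx=6: raw=0x25007 flags P=1 W=1 U=1 S=0
  ✓ 0x25B8C  — 2 lookups
#1 VA=0x812F (w,user):
  [0] read 0x23 idx=0: raw=0x28007 flags P=1 W=1 U=1 S=0
  [1] read 0x28 idx=8: raw=0x29003 flags P=1 W=1 U=0 S=0
  → PROTECTION_VIOLATION  (2 entries read)
#2 VA=0x281432E (r,user):
  [0] read 0x23 idx=20: raw=0x2C007 flags P=1 W=1 U=1 S=0
  [1] read 0x2C idx=20: raw=0x2D007 flags P=1 W=1 U=1 S=0
  ✓ 0x2D32E  — 2 lookups
#3 VA=0x1C00039 (w,kernel):
  [0] read 0x23 idx=14: raw=0x12000 flags P=0 W=0 U=0 S=0
  → PAGE_NOT_PRESENT  (1 entries read)
#4 VA=0x3A01DB8 (w,user):
  [0] read 0x23 idx=29: raw=0x2F007 flags P=1 W=1 U=1 S=0
  [1] read 0x2F idx=1: raw=0x32005 flags P=1 W=0 U=1 S=0
  → PROTECTION_VIOLATION  (2 entries read)

Access #0 PA: 0x25B8C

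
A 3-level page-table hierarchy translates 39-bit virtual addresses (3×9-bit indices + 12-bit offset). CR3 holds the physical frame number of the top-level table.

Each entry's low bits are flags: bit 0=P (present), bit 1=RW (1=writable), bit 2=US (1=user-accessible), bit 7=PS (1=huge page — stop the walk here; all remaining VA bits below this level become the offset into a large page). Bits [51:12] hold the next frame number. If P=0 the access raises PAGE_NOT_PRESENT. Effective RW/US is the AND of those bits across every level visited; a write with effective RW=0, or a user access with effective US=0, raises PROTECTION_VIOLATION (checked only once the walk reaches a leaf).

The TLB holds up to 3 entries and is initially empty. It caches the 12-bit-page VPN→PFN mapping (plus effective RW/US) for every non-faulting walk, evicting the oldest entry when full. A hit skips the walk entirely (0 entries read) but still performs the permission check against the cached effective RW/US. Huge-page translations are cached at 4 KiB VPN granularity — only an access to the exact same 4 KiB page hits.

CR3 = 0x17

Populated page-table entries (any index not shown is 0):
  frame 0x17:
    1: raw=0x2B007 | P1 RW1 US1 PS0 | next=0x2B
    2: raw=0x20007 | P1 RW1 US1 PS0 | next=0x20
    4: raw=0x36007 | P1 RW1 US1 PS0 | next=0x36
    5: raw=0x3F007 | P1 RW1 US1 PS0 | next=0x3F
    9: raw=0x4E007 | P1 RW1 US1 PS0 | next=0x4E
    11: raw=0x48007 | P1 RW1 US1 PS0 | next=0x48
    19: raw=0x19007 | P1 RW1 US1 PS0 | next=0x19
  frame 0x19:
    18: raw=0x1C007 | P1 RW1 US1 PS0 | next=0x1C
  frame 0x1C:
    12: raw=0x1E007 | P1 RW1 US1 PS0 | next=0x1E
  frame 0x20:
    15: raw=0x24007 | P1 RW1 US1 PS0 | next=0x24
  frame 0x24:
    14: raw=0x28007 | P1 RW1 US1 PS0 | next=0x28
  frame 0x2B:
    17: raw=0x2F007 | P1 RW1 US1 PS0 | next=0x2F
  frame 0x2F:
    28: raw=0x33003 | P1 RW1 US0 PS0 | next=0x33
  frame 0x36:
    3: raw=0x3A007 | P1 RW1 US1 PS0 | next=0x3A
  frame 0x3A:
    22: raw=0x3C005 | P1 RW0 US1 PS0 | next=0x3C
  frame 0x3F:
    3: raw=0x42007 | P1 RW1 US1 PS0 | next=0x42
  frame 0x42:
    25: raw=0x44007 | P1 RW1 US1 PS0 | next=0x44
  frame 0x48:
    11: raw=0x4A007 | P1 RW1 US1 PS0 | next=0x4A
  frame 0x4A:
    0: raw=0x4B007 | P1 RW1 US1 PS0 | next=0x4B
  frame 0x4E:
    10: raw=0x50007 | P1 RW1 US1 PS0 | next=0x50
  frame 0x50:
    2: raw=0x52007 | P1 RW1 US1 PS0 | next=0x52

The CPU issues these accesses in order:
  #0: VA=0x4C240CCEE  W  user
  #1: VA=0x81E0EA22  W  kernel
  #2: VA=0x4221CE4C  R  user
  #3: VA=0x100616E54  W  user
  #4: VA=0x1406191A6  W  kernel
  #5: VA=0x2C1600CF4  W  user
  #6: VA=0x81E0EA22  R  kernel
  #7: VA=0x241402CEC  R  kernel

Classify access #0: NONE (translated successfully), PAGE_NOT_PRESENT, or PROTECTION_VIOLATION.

Per-access translation:
#0 VA=0x4C240CCEE (w,user):
  L0: frame=0x17 idx=19 entry=0x19007 [P=1 RW=1 US=1 PS=0]
  L1: frame=0x19 idx=18 entry=0x1C007 [P=1 RW=1 US=1 PS=0]
  L2: frame=0x1C idx=12 entry=0x1E007 [P=1 RW=1 US=1 PS=0]
  ✓ 0x1ECEE  — 3 lookups
#1 VA=0x81E0EA22 (w,kernel):
  L0: frame=0x17 idx=2 entry=0x20007 [P=1 RW=1 US=1 PS=0]
  L1: frame=0x20 idx=15 entry=0x24007 [P=1 RW=1 US=1 PS=0]
  L2: frame=0x24 idx=14 entry=0x28007 [P=1 RW=1 US=1 PS=0]
  ✓ 0x28A22  — 3 lookups
#2 VA=0x4221CE4C (r,user):
  L0: frame=0x17 idx=1 entry=0x2B007 [P=1 RW=1 US=1 PS=0]
  L1: frame=0x2B idx=17 entry=0x2F007 [P=1 RW=1 US=1 PS=0]
  L2: frame=0x2F idx=28 entry=0x33003 [P=1 RW=1 US=0 PS=0]
  ✗ PROTECTION_VIOLATION  [3 reads]
#3 VA=0x100616E54 (w,user):
  L0: frame=0x17 idx=4 entry=0x36007 [P=1 RW=1 US=1 PS=0]
  L1: frame=0x36 idx=3 entry=0x3A007 [P=1 RW=1 US=1 PS=0]
  L2: frame=0x3A idx=22 entry=0x3C005 [P=1 RW=0 US=1 PS=0]
  ✗ PROTECTION_VIOLATION  [3 reads]
#4 VA=0x1406191A6 (w,kernel):
  L0: frame=0x17 idx=5 entry=0x3F007 [P=1 RW=1 US=1 PS=0]
  L1: frame=0x3F idx=3 entry=0x42007 [P=1 RW=1 US=1 PS=0]
  L2: frame=0x42 idx=25 entry=0x44007 [P=1 RW=1 US=1 PS=0]
  ✓ 0x441A6  — 3 lookups
#5 VA=0x2C1600CF4 (w,user):
  L0: frame=0x17 idx=11 entry=0x48007 [P=1 RW=1 US=1 PS=0]
  L1: frame=0x48 idx=11 entry=0x4A007 [P=1 RW=1 US=1 PS=0]
  L2: frame=0x4A idx=0 entry=0x4B007 [P=1 RW=1 US=1 PS=0]
  ✓ 0x4BCF4  — 3 lookups
#6 VA=0x81E0EA22 (r,kernel):
  TLB hit vpn=0x81E0E → PA=0x28A22
#7 VA=0x241402CEC (r,kernel):
  L0: frame=0x17 idx=9 entry=0x4E007 [P=1 RW=1 US=1 PS=0]
  L1: frame=0x4E idx=10 entry=0x50007 [P=1 RW=1 US=1 PS=0]
  L2: frame=0x50 idx=2 entry=0x52007 [P=1 RW=1 US=1 PS=0]
  ✓ 0x52CEC  — 3 lookups

Access #0 fault: NONE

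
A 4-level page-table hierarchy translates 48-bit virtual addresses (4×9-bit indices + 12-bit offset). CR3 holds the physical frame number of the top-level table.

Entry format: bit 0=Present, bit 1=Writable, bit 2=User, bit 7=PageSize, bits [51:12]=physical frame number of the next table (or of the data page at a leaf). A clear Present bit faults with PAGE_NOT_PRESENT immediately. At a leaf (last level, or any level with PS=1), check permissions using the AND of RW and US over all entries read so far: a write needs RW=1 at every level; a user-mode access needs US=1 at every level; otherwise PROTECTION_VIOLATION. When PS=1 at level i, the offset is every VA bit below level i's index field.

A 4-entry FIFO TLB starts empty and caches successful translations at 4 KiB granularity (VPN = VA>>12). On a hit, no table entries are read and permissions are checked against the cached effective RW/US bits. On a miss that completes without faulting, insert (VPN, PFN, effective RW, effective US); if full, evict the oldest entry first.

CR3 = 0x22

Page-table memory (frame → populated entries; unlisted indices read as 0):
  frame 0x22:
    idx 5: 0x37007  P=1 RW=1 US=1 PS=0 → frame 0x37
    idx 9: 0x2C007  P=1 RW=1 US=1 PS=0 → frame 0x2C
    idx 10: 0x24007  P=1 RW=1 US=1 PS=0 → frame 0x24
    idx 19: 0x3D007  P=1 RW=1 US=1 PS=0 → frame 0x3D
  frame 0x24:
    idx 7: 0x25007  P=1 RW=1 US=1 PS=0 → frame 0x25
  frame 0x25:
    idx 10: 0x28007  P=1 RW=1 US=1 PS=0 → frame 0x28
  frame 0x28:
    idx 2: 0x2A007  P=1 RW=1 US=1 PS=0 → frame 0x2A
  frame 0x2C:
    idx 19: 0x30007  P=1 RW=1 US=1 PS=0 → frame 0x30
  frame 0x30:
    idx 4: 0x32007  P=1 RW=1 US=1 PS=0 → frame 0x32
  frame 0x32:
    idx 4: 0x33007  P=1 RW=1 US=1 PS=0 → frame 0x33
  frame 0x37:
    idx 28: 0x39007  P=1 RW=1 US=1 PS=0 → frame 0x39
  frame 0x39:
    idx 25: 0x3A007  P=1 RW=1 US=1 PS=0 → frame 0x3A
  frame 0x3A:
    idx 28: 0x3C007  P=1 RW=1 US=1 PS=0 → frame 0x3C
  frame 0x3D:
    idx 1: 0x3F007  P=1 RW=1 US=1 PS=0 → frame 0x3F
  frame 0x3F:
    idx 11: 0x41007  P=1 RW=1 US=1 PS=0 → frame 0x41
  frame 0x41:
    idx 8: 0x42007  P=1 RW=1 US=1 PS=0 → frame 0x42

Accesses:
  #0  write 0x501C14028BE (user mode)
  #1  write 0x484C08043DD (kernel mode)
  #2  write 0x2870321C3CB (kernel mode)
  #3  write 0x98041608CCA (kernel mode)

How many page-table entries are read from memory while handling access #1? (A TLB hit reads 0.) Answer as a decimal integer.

Per-access translation:
#0 VA=0x501C14028BE (w,user):
  L0 @0x22[10] → 0x24007  P=1,RW=1,US=1,PS=0
  L1 @0x24[7] → 0x25007  P=1,RW=1,US=1,PS=0
  L2 @0x25[10] → 0x28007  P=1,RW=1,US=1,PS=0
  L3 @0x28[2] → 0x2A007  P=1,RW=1,US=1,PS=0
  ⇒ phys 0x2A8BE  [4 reads]
#1 VA=0x484C08043DD (w,kernel):
  L0 @0x22[9] → 0x2C007  P=1,RW=1,US=1,PS=0
  L1 @0x2C[19] → 0x30007  P=1,RW=1,US=1,PS=0
  L2 @0x30[4] → 0x32007  P=1,RW=1,US=1,PS=0
  L3 @0x32[4] → 0x33007  P=1,RW=1,US=1,PS=0
  ⇒ phys 0x333DD  [4 reads]
#2 VA=0x2870321C3CB (w,kernel):
  L0 @0x22[5] → 0x37007  P=1,RW=1,US=1,PS=0
  L1 @0x37[28] → 0x39007  P=1,RW=1,US=1,PS=0
  L2 @0x39[25] → 0x3A007  P=1,RW=1,US=1,PS=0
  L3 @0x3A[28] → 0x3C007  P=1,RW=1,US=1,PS=0
  ⇒ phys 0x3C3CB  [4 reads]
#3 VA=0x98041608CCA (w,kernel):
  L0 @0x22[19] → 0x3D007  P=1,RW=1,US=1,PS=0
  L1 @0x3D[1] → 0x3F007  P=1,RW=1,US=1,PS=0
  L2 @0x3F[11] → 0x41007  P=1,RW=1,US=1,PS=0
  L3 @0x41[8] → 0x42007  P=1,RW=1,US=1,PS=0
  ⇒ phys 0x42CCA  [4 reads]

Entries read for #1: 4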